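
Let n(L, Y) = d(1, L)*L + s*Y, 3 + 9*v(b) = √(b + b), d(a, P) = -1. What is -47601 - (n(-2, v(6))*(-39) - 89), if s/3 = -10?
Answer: -47044 - 260*√3 ≈ -47494.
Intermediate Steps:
s = -30 (s = 3*(-10) = -30)
v(b) = -⅓ + √2*√b/9 (v(b) = -⅓ + √(b + b)/9 = -⅓ + √(2*b)/9 = -⅓ + (√2*√b)/9 = -⅓ + √2*√b/9)
n(L, Y) = -L - 30*Y
-47601 - (n(-2, v(6))*(-39) - 89) = -47601 - ((-1*(-2) - 30*(-⅓ + √2*√6/9))*(-39) - 89) = -47601 - ((2 - 30*(-⅓ + 2*√3/9))*(-39) - 89) = -47601 - ((2 + (10 - 20*√3/3))*(-39) - 89) = -47601 - ((12 - 20*√3/3)*(-39) - 89) = -47601 - ((-468 + 260*√3) - 89) = -47601 - (-557 + 260*√3) = -47601 + (557 - 260*√3) = -47044 - 260*√3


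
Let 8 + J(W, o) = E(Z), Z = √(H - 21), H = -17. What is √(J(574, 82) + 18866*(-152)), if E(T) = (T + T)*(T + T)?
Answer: 4*I*√179237 ≈ 1693.5*I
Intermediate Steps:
Z = I*√38 (Z = √(-17 - 21) = √(-38) = I*√38 ≈ 6.1644*I)
E(T) = 4*T² (E(T) = (2*T)*(2*T) = 4*T²)
J(W, o) = -160 (J(W, o) = -8 + 4*(I*√38)² = -8 + 4*(-38) = -8 - 152 = -160)
√(J(574, 82) + 18866*(-152)) = √(-160 + 18866*(-152)) = √(-160 - 2867632) = √(-2867792) = 4*I*√179237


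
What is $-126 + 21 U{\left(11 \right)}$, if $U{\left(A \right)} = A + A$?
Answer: $336$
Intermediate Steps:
$U{\left(A \right)} = 2 A$
$-126 + 21 U{\left(11 \right)} = -126 + 21 \cdot 2 \cdot 11 = -126 + 21 \cdot 22 = -126 + 462 = 336$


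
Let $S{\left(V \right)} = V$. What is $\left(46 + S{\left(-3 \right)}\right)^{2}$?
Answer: $1849$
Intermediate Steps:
$\left(46 + S{\left(-3 \right)}\right)^{2} = \left(46 - 3\right)^{2} = 43^{2} = 1849$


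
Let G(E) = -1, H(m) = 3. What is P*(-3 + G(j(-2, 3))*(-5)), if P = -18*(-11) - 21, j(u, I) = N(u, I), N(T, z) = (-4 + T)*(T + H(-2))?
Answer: 354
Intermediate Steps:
N(T, z) = (-4 + T)*(3 + T) (N(T, z) = (-4 + T)*(T + 3) = (-4 + T)*(3 + T))
j(u, I) = -12 + u**2 - u
P = 177 (P = 198 - 21 = 177)
P*(-3 + G(j(-2, 3))*(-5)) = 177*(-3 - 1*(-5)) = 177*(-3 + 5) = 177*2 = 354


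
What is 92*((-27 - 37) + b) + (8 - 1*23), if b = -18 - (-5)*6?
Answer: -4799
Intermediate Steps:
b = 12 (b = -18 - 1*(-30) = -18 + 30 = 12)
92*((-27 - 37) + b) + (8 - 1*23) = 92*((-27 - 37) + 12) + (8 - 1*23) = 92*(-64 + 12) + (8 - 23) = 92*(-52) - 15 = -4784 - 15 = -4799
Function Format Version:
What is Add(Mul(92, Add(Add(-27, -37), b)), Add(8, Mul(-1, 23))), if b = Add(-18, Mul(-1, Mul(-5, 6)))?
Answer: -4799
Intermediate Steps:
b = 12 (b = Add(-18, Mul(-1, -30)) = Add(-18, 30) = 12)
Add(Mul(92, Add(Add(-27, -37), b)), Add(8, Mul(-1, 23))) = Add(Mul(92, Add(Add(-27, -37), 12)), Add(8, Mul(-1, 23))) = Add(Mul(92, Add(-64, 12)), Add(8, -23)) = Add(Mul(92, -52), -15) = Add(-4784, -15) = -4799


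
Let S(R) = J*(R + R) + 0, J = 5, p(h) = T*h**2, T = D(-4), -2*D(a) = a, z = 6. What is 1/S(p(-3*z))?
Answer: 1/6480 ≈ 0.00015432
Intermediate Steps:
D(a) = -a/2
T = 2 (T = -1/2*(-4) = 2)
p(h) = 2*h**2
S(R) = 10*R (S(R) = 5*(R + R) + 0 = 5*(2*R) + 0 = 10*R + 0 = 10*R)
1/S(p(-3*z)) = 1/(10*(2*(-3*6)**2)) = 1/(10*(2*(-18)**2)) = 1/(10*(2*324)) = 1/(10*648) = 1/6480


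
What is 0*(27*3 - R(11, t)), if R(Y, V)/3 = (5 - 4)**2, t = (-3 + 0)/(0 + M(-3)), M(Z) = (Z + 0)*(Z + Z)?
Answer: 0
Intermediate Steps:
M(Z) = 2*Z**2 (M(Z) = Z*(2*Z) = 2*Z**2)
t = -1/6 (t = (-3 + 0)/(0 + 2*(-3)**2) = -3/(0 + 2*9) = -3/(0 + 18) = -3/18 = -3*1/18 = -1/6 ≈ -0.16667)
R(Y, V) = 3 (R(Y, V) = 3*(5 - 4)**2 = 3*1**2 = 3*1 = 3)
0*(27*3 - R(11, t)) = 0*(27*3 - 1*3) = 0*(81 - 3) = 0*78 = 0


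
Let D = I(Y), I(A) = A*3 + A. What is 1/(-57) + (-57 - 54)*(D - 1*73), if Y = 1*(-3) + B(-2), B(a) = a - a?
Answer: 537794/57 ≈ 9435.0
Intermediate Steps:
B(a) = 0
Y = -3 (Y = 1*(-3) + 0 = -3 + 0 = -3)
I(A) = 4*A (I(A) = 3*A + A = 4*A)
D = -12 (D = 4*(-3) = -12)
1/(-57) + (-57 - 54)*(D - 1*73) = 1/(-57) + (-57 - 54)*(-12 - 1*73) = -1/57 - 111*(-12 - 73) = -1/57 - 111*(-85) = -1/57 + 9435 = 537794/57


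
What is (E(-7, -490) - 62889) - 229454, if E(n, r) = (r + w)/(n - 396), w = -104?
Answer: -117813635/403 ≈ -2.9234e+5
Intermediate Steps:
E(n, r) = (-104 + r)/(-396 + n) (E(n, r) = (r - 104)/(n - 396) = (-104 + r)/(-396 + n))
(E(-7, -490) - 62889) - 229454 = ((-104 - 490)/(-396 - 7) - 62889) - 229454 = (-594/(-403) - 62889) - 229454 = (-1/403*(-594) - 62889) - 229454 = (594/403 - 62889) - 229454 = -25343673/403 - 229454 = -117813635/403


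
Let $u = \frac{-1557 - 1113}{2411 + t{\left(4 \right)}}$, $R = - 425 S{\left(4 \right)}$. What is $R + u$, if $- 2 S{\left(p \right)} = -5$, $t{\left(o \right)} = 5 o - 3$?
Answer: $- \frac{645605}{607} \approx -1063.6$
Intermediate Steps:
$t{\left(o \right)} = -3 + 5 o$
$S{\left(p \right)} = \frac{5}{2}$ ($S{\left(p \right)} = \left(- \frac{1}{2}\right) \left(-5\right) = \frac{5}{2}$)
$R = - \frac{2125}{2}$ ($R = \left(-425\right) \frac{5}{2} = - \frac{2125}{2} \approx -1062.5$)
$u = - \frac{1335}{1214}$ ($u = \frac{-1557 - 1113}{2411 + \left(-3 + 5 \cdot 4\right)} = - \frac{2670}{2411 + \left(-3 + 20\right)} = - \frac{2670}{2411 + 17} = - \frac{2670}{2428} = \left(-2670\right) \frac{1}{2428} = - \frac{1335}{1214} \approx -1.0997$)
$R + u = - \frac{2125}{2} - \frac{1335}{1214} = - \frac{645605}{607}$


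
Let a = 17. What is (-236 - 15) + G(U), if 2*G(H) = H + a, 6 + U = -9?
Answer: -250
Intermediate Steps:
U = -15 (U = -6 - 9 = -15)
G(H) = 17/2 + H/2 (G(H) = (H + 17)/2 = (17 + H)/2 = 17/2 + H/2)
(-236 - 15) + G(U) = (-236 - 15) + (17/2 + (1/2)*(-15)) = -251 + (17/2 - 15/2) = -251 + 1 = -250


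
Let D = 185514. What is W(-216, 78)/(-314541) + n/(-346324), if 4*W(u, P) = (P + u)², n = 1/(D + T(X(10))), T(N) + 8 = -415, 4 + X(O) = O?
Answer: -33909669985985/2240281767710316 ≈ -0.015136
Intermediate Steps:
X(O) = -4 + O
T(N) = -423 (T(N) = -8 - 415 = -423)
n = 1/185091 (n = 1/(185514 - 423) = 1/185091 ≈ 5.4027e-6)
W(u, P) = (P + u)²/4
W(-216, 78)/(-314541) + n/(-346324) = ((78 - 216)²/4)/(-314541) + (1/185091)/(-346324) = ((¼)*(-138)²)*(-1/314541) + (1/185091)*(-1/346324) = ((¼)*19044)*(-1/314541) - 1/64101455484 = 4761*(-1/314541) - 1/64101455484 = -529/34949 - 1/64101455484 = -33909669985985/2240281767710316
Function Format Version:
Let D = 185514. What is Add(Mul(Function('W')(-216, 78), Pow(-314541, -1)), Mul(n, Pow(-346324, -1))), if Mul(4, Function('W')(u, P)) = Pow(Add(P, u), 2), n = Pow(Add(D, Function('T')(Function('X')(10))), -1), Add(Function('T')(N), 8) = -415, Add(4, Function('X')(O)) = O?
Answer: Rational(-33909669985985, 2240281767710316) ≈ -0.015136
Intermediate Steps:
Function('X')(O) = Add(-4, O)
Function('T')(N) = -423 (Function('T')(N) = Add(-8, -415) = -423)
n = Rational(1, 185091) (n = Pow(Add(185514, -423), -1) = Pow(185091, -1) = Rational(1, 185091) ≈ 5.4027e-6)
Function('W')(u, P) = Mul(Rational(1, 4), Pow(Add(P, u), 2))
Add(Mul(Function('W')(-216, 78), Pow(-314541, -1)), Mul(n, Pow(-346324, -1))) = Add(Mul(Mul(Rational(1, 4), Pow(Add(78, -216), 2)), Pow(-314541, -1)), Mul(Rational(1, 185091), Pow(-346324, -1))) = Add(Mul(Mul(Rational(1, 4), Pow(-138, 2)), Rational(-1, 314541)), Mul(Rational(1, 185091), Rational(-1, 346324))) = Add(Mul(Mul(Rational(1, 4), 19044), Rational(-1, 314541)), Rational(-1, 64101455484)) = Add(Mul(4761, Rational(-1, 314541)), Rational(-1, 64101455484)) = Add(Rational(-529, 34949), Rational(-1, 64101455484)) = Rational(-33909669985985, 2240281767710316)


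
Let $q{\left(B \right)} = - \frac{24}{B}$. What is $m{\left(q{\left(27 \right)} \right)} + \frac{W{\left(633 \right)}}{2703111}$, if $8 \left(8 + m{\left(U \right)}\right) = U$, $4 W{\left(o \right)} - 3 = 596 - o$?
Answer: $- \frac{131551453}{16218666} \approx -8.1111$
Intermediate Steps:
$W{\left(o \right)} = \frac{599}{4} - \frac{o}{4}$ ($W{\left(o \right)} = \frac{3}{4} + \frac{596 - o}{4} = \frac{3}{4} - \left(-149 + \frac{o}{4}\right) = \frac{599}{4} - \frac{o}{4}$)
$m{\left(U \right)} = -8 + \frac{U}{8}$
$m{\left(q{\left(27 \right)} \right)} + \frac{W{\left(633 \right)}}{2703111} = \left(-8 + \frac{\left(-24\right) \frac{1}{27}}{8}\right) + \frac{\frac{599}{4} - \frac{633}{4}}{2703111} = \left(-8 + \frac{\left(-24\right) \frac{1}{27}}{8}\right) + \left(\frac{599}{4} - \frac{633}{4}\right) \frac{1}{2703111} = \left(-8 + \frac{1}{8} \left(- \frac{8}{9}\right)\right) - \frac{17}{5406222} = \left(-8 - \frac{1}{9}\right) - \frac{17}{5406222} = - \frac{73}{9} - \frac{17}{5406222} = - \frac{131551453}{16218666}$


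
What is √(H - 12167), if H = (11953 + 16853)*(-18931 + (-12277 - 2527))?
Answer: I*√971782577 ≈ 31173.0*I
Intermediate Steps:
H = -971770410 (H = 28806*(-18931 - 14804) = 28806*(-33735) = -971770410)
√(H - 12167) = √(-971770410 - 12167) = √(-971782577) = I*√971782577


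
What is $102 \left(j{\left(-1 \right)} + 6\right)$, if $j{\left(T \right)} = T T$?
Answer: $714$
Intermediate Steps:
$j{\left(T \right)} = T^{2}$
$102 \left(j{\left(-1 \right)} + 6\right) = 102 \left(\left(-1\right)^{2} + 6\right) = 102 \left(1 + 6\right) = 102 \cdot 7 = 714$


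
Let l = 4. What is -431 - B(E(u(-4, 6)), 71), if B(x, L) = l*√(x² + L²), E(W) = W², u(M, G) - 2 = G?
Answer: -431 - 4*√9137 ≈ -813.35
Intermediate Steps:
u(M, G) = 2 + G
B(x, L) = 4*√(L² + x²) (B(x, L) = 4*√(x² + L²) = 4*√(L² + x²))
-431 - B(E(u(-4, 6)), 71) = -431 - 4*√(71² + ((2 + 6)²)²) = -431 - 4*√(5041 + (8²)²) = -431 - 4*√(5041 + 64²) = -431 - 4*√(5041 + 4096) = -431 - 4*√9137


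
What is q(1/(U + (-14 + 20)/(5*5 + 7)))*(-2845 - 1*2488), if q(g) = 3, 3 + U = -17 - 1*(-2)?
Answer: -15999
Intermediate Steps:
U = -18 (U = -3 + (-17 - 1*(-2)) = -3 + (-17 + 2) = -3 - 15 = -18)
q(1/(U + (-14 + 20)/(5*5 + 7)))*(-2845 - 1*2488) = 3*(-2845 - 1*2488) = 3*(-2845 - 2488) = 3*(-5333) = -15999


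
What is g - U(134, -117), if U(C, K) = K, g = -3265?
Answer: -3148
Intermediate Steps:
g - U(134, -117) = -3265 - 1*(-117) = -3265 + 117 = -3148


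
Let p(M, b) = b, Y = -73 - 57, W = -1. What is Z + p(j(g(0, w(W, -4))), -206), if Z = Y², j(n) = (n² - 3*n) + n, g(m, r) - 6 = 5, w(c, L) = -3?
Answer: 16694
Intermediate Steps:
g(m, r) = 11 (g(m, r) = 6 + 5 = 11)
Y = -130
j(n) = n² - 2*n
Z = 16900 (Z = (-130)² = 16900)
Z + p(j(g(0, w(W, -4))), -206) = 16900 - 206 = 16694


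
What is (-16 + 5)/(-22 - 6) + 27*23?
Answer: 17399/28 ≈ 621.39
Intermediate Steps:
(-16 + 5)/(-22 - 6) + 27*23 = -11/(-28) + 621 = -11*(-1/28) + 621 = 11/28 + 621 = 17399/28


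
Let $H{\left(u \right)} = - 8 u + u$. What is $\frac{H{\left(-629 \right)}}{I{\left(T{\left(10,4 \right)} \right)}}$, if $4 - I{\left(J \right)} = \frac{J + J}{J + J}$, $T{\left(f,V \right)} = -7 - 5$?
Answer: $\frac{4403}{3} \approx 1467.7$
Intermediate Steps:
$T{\left(f,V \right)} = -12$ ($T{\left(f,V \right)} = -7 - 5 = -12$)
$H{\left(u \right)} = - 7 u$
$I{\left(J \right)} = 3$ ($I{\left(J \right)} = 4 - \frac{J + J}{J + J} = 4 - \frac{2 J}{2 J} = 4 - 2 J \frac{1}{2 J} = 4 - 1 = 3$)
$\frac{H{\left(-629 \right)}}{I{\left(T{\left(10,4 \right)} \right)}} = \frac{\left(-7\right) \left(-629\right)}{3} = 4403 \cdot \frac{1}{3} = \frac{4403}{3}$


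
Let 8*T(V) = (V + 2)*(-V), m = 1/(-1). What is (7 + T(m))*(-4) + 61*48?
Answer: 5799/2 ≈ 2899.5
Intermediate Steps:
m = -1
T(V) = -V*(2 + V)/8 (T(V) = ((V + 2)*(-V))/8 = ((2 + V)*(-V))/8 = (-V*(2 + V))/8 = -V*(2 + V)/8)
(7 + T(m))*(-4) + 61*48 = (7 - 1/8*(-1)*(2 - 1))*(-4) + 61*48 = (7 - 1/8*(-1)*1)*(-4) + 2928 = (7 + 1/8)*(-4) + 2928 = (57/8)*(-4) + 2928 = -57/2 + 2928 = 5799/2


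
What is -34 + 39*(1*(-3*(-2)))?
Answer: 200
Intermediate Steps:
-34 + 39*(1*(-3*(-2))) = -34 + 39*(1*6) = -34 + 39*6 = -34 + 234 = 200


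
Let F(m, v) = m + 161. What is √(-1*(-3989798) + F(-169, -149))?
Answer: 3*√443310 ≈ 1997.4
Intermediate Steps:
F(m, v) = 161 + m
√(-1*(-3989798) + F(-169, -149)) = √(-1*(-3989798) + (161 - 169)) = √(3989798 - 8) = √3989790 = 3*√443310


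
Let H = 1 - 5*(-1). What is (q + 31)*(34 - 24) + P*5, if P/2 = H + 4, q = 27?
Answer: 680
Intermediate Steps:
H = 6 (H = 1 + 5 = 6)
P = 20 (P = 2*(6 + 4) = 2*10 = 20)
(q + 31)*(34 - 24) + P*5 = (27 + 31)*(34 - 24) + 20*5 = 58*10 + 100 = 580 + 100 = 680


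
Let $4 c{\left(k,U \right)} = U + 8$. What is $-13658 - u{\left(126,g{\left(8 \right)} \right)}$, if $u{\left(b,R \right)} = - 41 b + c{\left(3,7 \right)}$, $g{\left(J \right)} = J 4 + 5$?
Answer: $- \frac{33983}{4} \approx -8495.8$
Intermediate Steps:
$c{\left(k,U \right)} = 2 + \frac{U}{4}$ ($c{\left(k,U \right)} = \frac{U + 8}{4} = \frac{8 + U}{4} = 2 + \frac{U}{4}$)
$g{\left(J \right)} = 5 + 4 J$ ($g{\left(J \right)} = 4 J + 5 = 5 + 4 J$)
$u{\left(b,R \right)} = \frac{15}{4} - 41 b$ ($u{\left(b,R \right)} = - 41 b + \left(2 + \frac{1}{4} \cdot 7\right) = - 41 b + \left(2 + \frac{7}{4}\right) = - 41 b + \frac{15}{4} = \frac{15}{4} - 41 b$)
$-13658 - u{\left(126,g{\left(8 \right)} \right)} = -13658 - \left(\frac{15}{4} - 5166\right) = -13658 - - \frac{20649}{4} = -13658 + \frac{20649}{4} = - \frac{33983}{4}$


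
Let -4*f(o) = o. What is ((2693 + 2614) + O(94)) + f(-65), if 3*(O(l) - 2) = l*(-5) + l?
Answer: 62399/12 ≈ 5199.9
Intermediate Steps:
f(o) = -o/4
O(l) = 2 - 4*l/3 (O(l) = 2 + (l*(-5) + l)/3 = 2 + (-5*l + l)/3 = 2 + (-4*l)/3 = 2 - 4*l/3)
((2693 + 2614) + O(94)) + f(-65) = ((2693 + 2614) + (2 - 4/3*94)) - ¼*(-65) = (5307 + (2 - 376/3)) + 65/4 = (5307 - 370/3) + 65/4 = 15551/3 + 65/4 = 62399/12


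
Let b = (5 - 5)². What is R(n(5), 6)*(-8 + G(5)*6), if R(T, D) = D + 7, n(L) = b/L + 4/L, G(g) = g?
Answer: 286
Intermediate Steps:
b = 0 (b = 0² = 0)
n(L) = 4/L (n(L) = 0/L + 4/L = 0 + 4/L = 4/L)
R(T, D) = 7 + D
R(n(5), 6)*(-8 + G(5)*6) = (7 + 6)*(-8 + 5*6) = 13*(-8 + 30) = 13*22 = 286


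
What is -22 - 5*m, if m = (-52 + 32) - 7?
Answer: 113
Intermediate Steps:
m = -27 (m = -20 - 7 = -27)
-22 - 5*m = -22 - 5*(-27) = -22 + 135 = 113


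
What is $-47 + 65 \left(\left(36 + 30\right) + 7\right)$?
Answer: $4698$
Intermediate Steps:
$-47 + 65 \left(\left(36 + 30\right) + 7\right) = -47 + 65 \left(66 + 7\right) = -47 + 65 \cdot 73 = -47 + 4745 = 4698$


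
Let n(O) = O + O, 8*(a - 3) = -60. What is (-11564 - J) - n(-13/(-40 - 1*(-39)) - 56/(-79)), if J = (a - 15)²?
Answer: -3783047/316 ≈ -11972.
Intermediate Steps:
a = -9/2 (a = 3 + (⅛)*(-60) = 3 - 15/2 = -9/2 ≈ -4.5000)
J = 1521/4 (J = (-9/2 - 15)² = (-39/2)² = 1521/4 ≈ 380.25)
n(O) = 2*O
(-11564 - J) - n(-13/(-40 - 1*(-39)) - 56/(-79)) = (-11564 - 1*1521/4) - 2*(-13/(-40 - 1*(-39)) - 56/(-79)) = (-11564 - 1521/4) - 2*(-13/(-40 + 39) - 56*(-1/79)) = -47777/4 - 2*(-13/(-1) + 56/79) = -47777/4 - 2*(-13*(-1) + 56/79) = -47777/4 - 2*(13 + 56/79) = -47777/4 - 2*1083/79 = -47777/4 - 1*2166/79 = -47777/4 - 2166/79 = -3783047/316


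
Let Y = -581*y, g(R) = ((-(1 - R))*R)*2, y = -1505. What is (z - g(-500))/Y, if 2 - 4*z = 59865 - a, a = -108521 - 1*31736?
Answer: -110206/174881 ≈ -0.63018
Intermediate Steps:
a = -140257 (a = -108521 - 31736 = -140257)
z = -50030 (z = ½ - (59865 - 1*(-140257))/4 = ½ - (59865 + 140257)/4 = ½ - ¼*200122 = ½ - 100061/2 = -50030)
g(R) = 2*R*(-1 + R) (g(R) = ((-1 + R)*R)*2 = (R*(-1 + R))*2 = 2*R*(-1 + R))
Y = 874405 (Y = -581*(-1505) = 874405)
(z - g(-500))/Y = (-50030 - 2*(-500)*(-1 - 500))/874405 = (-50030 - 2*(-500)*(-501))*(1/874405) = (-50030 - 1*501000)*(1/874405) = (-50030 - 501000)*(1/874405) = -551030*1/874405 = -110206/174881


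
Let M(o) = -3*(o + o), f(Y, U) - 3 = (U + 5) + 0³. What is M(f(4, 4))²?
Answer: 5184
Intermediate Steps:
f(Y, U) = 8 + U (f(Y, U) = 3 + ((U + 5) + 0³) = 3 + ((5 + U) + 0) = 3 + (5 + U) = 8 + U)
M(o) = -6*o
M(f(4, 4))² = (-6*(8 + 4))² = (-6*12)² = (-72)² = 5184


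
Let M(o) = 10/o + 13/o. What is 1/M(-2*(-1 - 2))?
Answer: 6/23 ≈ 0.26087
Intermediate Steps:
M(o) = 23/o
1/M(-2*(-1 - 2)) = 1/(23/((-2*(-1 - 2)))) = 1/(23/((-2*(-3)))) = 1/(23/6) = 6/23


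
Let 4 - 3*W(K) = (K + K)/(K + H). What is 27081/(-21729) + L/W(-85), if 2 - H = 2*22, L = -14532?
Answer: -20052655641/1224067 ≈ -16382.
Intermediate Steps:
H = -42 (H = 2 - 2*22 = 2 - 1*44 = 2 - 44 = -42)
W(K) = 4/3 - 2*K/(3*(-42 + K)) (W(K) = 4/3 - (K + K)/(3*(K - 42)) = 4/3 - 2*K/(3*(-42 + K)))
27081/(-21729) + L/W(-85) = 27081/(-21729) - 14532*3*(-42 - 85)/(2*(-84 - 85)) = 27081*(-1/21729) - 14532/((2/3)*(-169)/(-127)) = -9027/7243 - 14532/((2/3)*(-1/127)*(-169)) = -9027/7243 - 14532/338/381 = -9027/7243 - 14532*381/338 = -9027/7243 - 2768346/169 = -20052655641/1224067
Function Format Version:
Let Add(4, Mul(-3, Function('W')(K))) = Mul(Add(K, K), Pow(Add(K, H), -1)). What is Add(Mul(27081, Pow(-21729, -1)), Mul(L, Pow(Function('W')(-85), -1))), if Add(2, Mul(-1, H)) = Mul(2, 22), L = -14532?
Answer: Rational(-20052655641, 1224067) ≈ -16382.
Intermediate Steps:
H = -42 (H = Add(2, Mul(-1, Mul(2, 22))) = Add(2, Mul(-1, 44)) = Add(2, -44) = -42)
Function('W')(K) = Add(Rational(4, 3), Mul(Rational(-2, 3), K, Pow(Add(-42, K), -1))) (Function('W')(K) = Add(Rational(4, 3), Mul(Rational(-1, 3), Mul(Add(K, K), Pow(Add(K, -42), -1)))) = Add(Rational(4, 3), Mul(Rational(-1, 3), Mul(Mul(2, K), Pow(Add(-42, K), -1)))) = Add(Rational(4, 3), Mul(Rational(-1, 3), Mul(2, K, Pow(Add(-42, K), -1)))) = Add(Rational(4, 3), Mul(Rational(-2, 3), K, Pow(Add(-42, K), -1))))
Add(Mul(27081, Pow(-21729, -1)), Mul(L, Pow(Function('W')(-85), -1))) = Add(Mul(27081, Pow(-21729, -1)), Mul(-14532, Pow(Mul(Rational(2, 3), Pow(Add(-42, -85), -1), Add(-84, -85)), -1))) = Add(Mul(27081, Rational(-1, 21729)), Mul(-14532, Pow(Mul(Rational(2, 3), Pow(-127, -1), -169), -1))) = Add(Rational(-9027, 7243), Mul(-14532, Pow(Mul(Rational(2, 3), Rational(-1, 127), -169), -1))) = Add(Rational(-9027, 7243), Mul(-14532, Pow(Rational(338, 381), -1))) = Add(Rational(-9027, 7243), Mul(-14532, Rational(381, 338))) = Add(Rational(-9027, 7243), Rational(-2768346, 169)) = Rational(-20052655641, 1224067)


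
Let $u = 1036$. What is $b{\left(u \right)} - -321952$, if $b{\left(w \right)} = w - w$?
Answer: $321952$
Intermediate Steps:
$b{\left(w \right)} = 0$
$b{\left(u \right)} - -321952 = 0 - -321952 = 0 + 321952 = 321952$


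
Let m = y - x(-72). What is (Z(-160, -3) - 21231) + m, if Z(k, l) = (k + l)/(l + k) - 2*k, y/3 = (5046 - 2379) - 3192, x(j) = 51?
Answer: -22536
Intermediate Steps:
y = -1575 (y = 3*((5046 - 2379) - 3192) = 3*(2667 - 3192) = 3*(-525) = -1575)
Z(k, l) = 1 - 2*k (Z(k, l) = (k + l)/(k + l) - 2*k = 1 - 2*k)
m = -1626 (m = -1575 - 1*51 = -1575 - 51 = -1626)
(Z(-160, -3) - 21231) + m = ((1 - 2*(-160)) - 21231) - 1626 = ((1 + 320) - 21231) - 1626 = (321 - 21231) - 1626 = -20910 - 1626 = -22536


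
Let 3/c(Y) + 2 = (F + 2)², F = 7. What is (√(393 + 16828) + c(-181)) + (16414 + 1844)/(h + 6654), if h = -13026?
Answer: -237211/83898 + √17221 ≈ 128.40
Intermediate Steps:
c(Y) = 3/79 (c(Y) = 3/(-2 + (7 + 2)²) = 3/(-2 + 9²) = 3/(-2 + 81) = 3/79)
(√(393 + 16828) + c(-181)) + (16414 + 1844)/(h + 6654) = (√(393 + 16828) + 3/79) + (16414 + 1844)/(-13026 + 6654) = (√17221 + 3/79) + 18258/(-6372) = (3/79 + √17221) + 18258*(-1/6372) = (3/79 + √17221) - 3043/1062 = -237211/83898 + √17221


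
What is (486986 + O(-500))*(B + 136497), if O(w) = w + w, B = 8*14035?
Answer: 120902139122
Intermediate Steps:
B = 112280
O(w) = 2*w
(486986 + O(-500))*(B + 136497) = (486986 + 2*(-500))*(112280 + 136497) = (486986 - 1000)*248777 = 485986*248777 = 120902139122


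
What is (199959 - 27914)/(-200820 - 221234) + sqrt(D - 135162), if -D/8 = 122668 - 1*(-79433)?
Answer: -172045/422054 + I*sqrt(1751970) ≈ -0.40764 + 1323.6*I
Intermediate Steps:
D = -1616808 (D = -8*(122668 - 1*(-79433)) = -8*(122668 + 79433) = -8*202101 = -1616808)
(199959 - 27914)/(-200820 - 221234) + sqrt(D - 135162) = (199959 - 27914)/(-200820 - 221234) + sqrt(-1616808 - 135162) = 172045/(-422054) + sqrt(-1751970) = 172045*(-1/422054) + I*sqrt(1751970) = -172045/422054 + I*sqrt(1751970)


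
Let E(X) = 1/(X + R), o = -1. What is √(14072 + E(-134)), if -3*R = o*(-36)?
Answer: 3*√33328734/146 ≈ 118.63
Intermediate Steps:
R = -12 (R = -(-1)*(-36)/3 = -⅓*36 = -12)
E(X) = 1/(-12 + X) (E(X) = 1/(X - 12) = 1/(-12 + X))
√(14072 + E(-134)) = √(14072 + 1/(-12 - 134)) = √(14072 + 1/(-146)) = √(14072 - 1/146) = √(2054511/146) = 3*√33328734/146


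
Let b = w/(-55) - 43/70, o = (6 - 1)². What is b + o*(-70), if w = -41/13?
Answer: -3504615/2002 ≈ -1750.6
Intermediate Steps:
w = -41/13 (w = -41*1/13 = -41/13 ≈ -3.1538)
o = 25 (o = 5² = 25)
b = -1115/2002 (b = -41/13/(-55) - 43/70 = -41/13*(-1/55) - 43*1/70 = 41/715 - 43/70 = -1115/2002 ≈ -0.55694)
b + o*(-70) = -1115/2002 + 25*(-70) = -1115/2002 - 1750 = -3504615/2002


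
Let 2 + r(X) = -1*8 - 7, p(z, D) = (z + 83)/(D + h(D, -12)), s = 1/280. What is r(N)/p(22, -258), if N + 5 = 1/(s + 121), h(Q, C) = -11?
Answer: 4573/105 ≈ 43.552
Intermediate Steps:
s = 1/280 ≈ 0.0035714
p(z, D) = (83 + z)/(-11 + D) (p(z, D) = (z + 83)/(D - 11) = (83 + z)/(-11 + D))
N = -169125/33881 (N = -5 + 1/(1/280 + 121) = -5 + 1/(33881/280) = -5 + 280/33881 = -169125/33881 ≈ -4.9917)
r(X) = -17 (r(X) = -2 + (-1*8 - 7) = -2 + (-8 - 7) = -2 - 15 = -17)
r(N)/p(22, -258) = -17*(-11 - 258)/(83 + 22) = -17/(105/(-269)) = -17/((-1/269*105)) = -17/(-105/269) = -17*(-269/105) = 4573/105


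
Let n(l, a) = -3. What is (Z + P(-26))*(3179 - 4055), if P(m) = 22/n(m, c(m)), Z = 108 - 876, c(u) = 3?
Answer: 679192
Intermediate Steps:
Z = -768
P(m) = -22/3 (P(m) = 22/(-3) = 22*(-⅓) = -22/3)
(Z + P(-26))*(3179 - 4055) = (-768 - 22/3)*(3179 - 4055) = -2326/3*(-876) = 679192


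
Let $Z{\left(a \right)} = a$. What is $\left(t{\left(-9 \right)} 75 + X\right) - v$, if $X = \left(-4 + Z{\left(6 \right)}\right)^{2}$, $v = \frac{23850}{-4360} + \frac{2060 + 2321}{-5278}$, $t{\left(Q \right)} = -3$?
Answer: $- \frac{19002647}{88508} \approx -214.7$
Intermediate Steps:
$v = - \frac{557621}{88508}$ ($v = 23850 \left(- \frac{1}{4360}\right) + 4381 \left(- \frac{1}{5278}\right) = - \frac{2385}{436} - \frac{337}{406} = - \frac{557621}{88508} \approx -6.3002$)
$X = 4$ ($X = \left(-4 + 6\right)^{2} = 2^{2} = 4$)
$\left(t{\left(-9 \right)} 75 + X\right) - v = \left(\left(-3\right) 75 + 4\right) - - \frac{557621}{88508} = \left(-225 + 4\right) + \frac{557621}{88508} = -221 + \frac{557621}{88508} = - \frac{19002647}{88508}$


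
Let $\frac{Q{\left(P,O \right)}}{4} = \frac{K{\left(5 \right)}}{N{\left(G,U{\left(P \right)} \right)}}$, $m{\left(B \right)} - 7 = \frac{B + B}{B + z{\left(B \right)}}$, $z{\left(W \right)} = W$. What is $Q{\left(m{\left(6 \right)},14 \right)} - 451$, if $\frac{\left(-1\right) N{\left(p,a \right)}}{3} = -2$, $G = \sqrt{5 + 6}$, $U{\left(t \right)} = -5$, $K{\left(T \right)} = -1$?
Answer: $- \frac{1355}{3} \approx -451.67$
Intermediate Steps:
$G = \sqrt{11} \approx 3.3166$
$N{\left(p,a \right)} = 6$ ($N{\left(p,a \right)} = \left(-3\right) \left(-2\right) = 6$)
$m{\left(B \right)} = 8$ ($m{\left(B \right)} = 7 + \frac{B + B}{B + B} = 7 + \frac{2 B}{2 B} = 7 + 2 B \frac{1}{2 B} = 7 + 1 = 8$)
$Q{\left(P,O \right)} = - \frac{2}{3}$ ($Q{\left(P,O \right)} = 4 \left(- \frac{1}{6}\right) = - \frac{2}{3}$)
$Q{\left(m{\left(6 \right)},14 \right)} - 451 = - \frac{2}{3} - 451 = - \frac{1355}{3}$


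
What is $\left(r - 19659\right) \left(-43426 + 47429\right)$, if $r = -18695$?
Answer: $-153531062$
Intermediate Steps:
$\left(r - 19659\right) \left(-43426 + 47429\right) = \left(-18695 - 19659\right) \left(-43426 + 47429\right) = \left(-38354\right) 4003 = -153531062$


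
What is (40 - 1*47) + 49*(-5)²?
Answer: 1218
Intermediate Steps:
(40 - 1*47) + 49*(-5)² = (40 - 47) + 49*25 = -7 + 1225 = 1218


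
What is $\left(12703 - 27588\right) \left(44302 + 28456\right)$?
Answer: $-1083002830$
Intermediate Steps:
$\left(12703 - 27588\right) \left(44302 + 28456\right) = \left(-14885\right) 72758 = -1083002830$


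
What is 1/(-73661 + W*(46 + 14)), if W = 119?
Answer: -1/66521 ≈ -1.5033e-5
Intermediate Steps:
1/(-73661 + W*(46 + 14)) = 1/(-73661 + 119*(46 + 14)) = 1/(-73661 + 119*60) = 1/(-73661 + 7140) = 1/(-66521) = -1/66521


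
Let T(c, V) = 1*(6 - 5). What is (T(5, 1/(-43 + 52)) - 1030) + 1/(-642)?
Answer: -660619/642 ≈ -1029.0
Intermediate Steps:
T(c, V) = 1 (T(c, V) = 1*1 = 1)
(T(5, 1/(-43 + 52)) - 1030) + 1/(-642) = (1 - 1030) + 1/(-642) = -1029 - 1/642 = -660619/642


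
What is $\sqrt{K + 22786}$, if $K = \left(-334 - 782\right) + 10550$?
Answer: $6 \sqrt{895} \approx 179.5$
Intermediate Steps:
$K = 9434$ ($K = -1116 + 10550 = 9434$)
$\sqrt{K + 22786} = \sqrt{9434 + 22786} = \sqrt{32220} = 6 \sqrt{895}$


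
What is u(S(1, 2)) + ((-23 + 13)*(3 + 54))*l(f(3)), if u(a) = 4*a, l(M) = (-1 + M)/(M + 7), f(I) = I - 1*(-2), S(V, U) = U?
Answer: -182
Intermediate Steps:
f(I) = 2 + I (f(I) = I + 2 = 2 + I)
l(M) = (-1 + M)/(7 + M)
u(S(1, 2)) + ((-23 + 13)*(3 + 54))*l(f(3)) = 4*2 + ((-23 + 13)*(3 + 54))*((-1 + (2 + 3))/(7 + (2 + 3))) = 8 + (-10*57)*((-1 + 5)/(7 + 5)) = 8 - 570*4/12 = 8 - 95*4/2 = 8 - 570*⅓ = 8 - 190 = -182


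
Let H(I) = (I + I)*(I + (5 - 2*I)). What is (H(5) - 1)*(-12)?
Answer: 12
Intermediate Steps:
H(I) = 2*I*(5 - I) (H(I) = (2*I)*(5 - I) = 2*I*(5 - I))
(H(5) - 1)*(-12) = (2*5*(5 - 1*5) - 1)*(-12) = (2*5*(5 - 5) - 1)*(-12) = (2*5*0 - 1)*(-12) = (0 - 1)*(-12) = -1*(-12) = 12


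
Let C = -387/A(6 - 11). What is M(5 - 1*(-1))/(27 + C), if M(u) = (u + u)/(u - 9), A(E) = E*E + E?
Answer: -80/153 ≈ -0.52288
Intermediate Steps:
A(E) = E + E² (A(E) = E² + E = E + E²)
C = -387/20 (C = -387*1/((1 + (6 - 11))*(6 - 11)) = -387*(-1/(5*(1 - 5))) = -387/((-5*(-4))) = -387/20 ≈ -19.350)
M(u) = 2*u/(-9 + u) (M(u) = (2*u)/(-9 + u) = 2*u/(-9 + u))
M(5 - 1*(-1))/(27 + C) = (2*(5 - 1*(-1))/(-9 + (5 - 1*(-1))))/(27 - 387/20) = (2*(5 + 1)/(-9 + (5 + 1)))/(153/20) = 20*(2*6/(-9 + 6))/153 = 20*(2*6/(-3))/153 = 20*(2*6*(-⅓))/153 = (20/153)*(-4) = -80/153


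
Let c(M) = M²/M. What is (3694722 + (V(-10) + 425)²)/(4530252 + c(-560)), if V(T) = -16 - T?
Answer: 3870283/4529692 ≈ 0.85443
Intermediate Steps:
c(M) = M
(3694722 + (V(-10) + 425)²)/(4530252 + c(-560)) = (3694722 + ((-16 - 1*(-10)) + 425)²)/(4530252 - 560) = (3694722 + ((-16 + 10) + 425)²)/4529692 = (3694722 + (-6 + 425)²)*(1/4529692) = (3694722 + 419²)*(1/4529692) = (3694722 + 175561)*(1/4529692) = 3870283*(1/4529692) = 3870283/4529692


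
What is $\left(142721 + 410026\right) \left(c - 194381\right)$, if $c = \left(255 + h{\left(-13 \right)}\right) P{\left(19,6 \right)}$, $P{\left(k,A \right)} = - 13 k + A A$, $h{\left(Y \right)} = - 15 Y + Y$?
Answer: $-158410657236$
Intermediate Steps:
$h{\left(Y \right)} = - 14 Y$
$P{\left(k,A \right)} = A^{2} - 13 k$ ($P{\left(k,A \right)} = - 13 k + A^{2} = A^{2} - 13 k$)
$c = -92207$ ($c = \left(255 - -182\right) \left(6^{2} - 247\right) = \left(255 + 182\right) \left(36 - 247\right) = 437 \left(-211\right) = -92207$)
$\left(142721 + 410026\right) \left(c - 194381\right) = \left(142721 + 410026\right) \left(-92207 - 194381\right) = 552747 \left(-286588\right) = -158410657236$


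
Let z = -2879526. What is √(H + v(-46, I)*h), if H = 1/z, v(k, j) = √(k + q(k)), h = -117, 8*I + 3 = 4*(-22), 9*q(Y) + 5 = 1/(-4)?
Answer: √(-2879526 - 161687564701182*I*√1677)/2879526 ≈ 19.982 - 19.982*I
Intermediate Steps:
q(Y) = -7/12 (q(Y) = -5/9 + (⅑)/(-4) = -5/9 + (⅑)*(-¼) = -5/9 - 1/36 = -7/12)
I = -91/8 (I = -3/8 + (4*(-22))/8 = -3/8 + (⅛)*(-88) = -3/8 - 11 = -91/8 ≈ -11.375)
v(k, j) = √(-7/12 + k) (v(k, j) = √(k - 7/12) = √(-7/12 + k))
H = -1/2879526 (H = 1/(-2879526) = -1/2879526 ≈ -3.4728e-7)
√(H + v(-46, I)*h) = √(-1/2879526 + (√(-21 + 36*(-46))/6)*(-117)) = √(-1/2879526 + (√(-21 - 1656)/6)*(-117)) = √(-1/2879526 + (√(-1677)/6)*(-117)) = √(-1/2879526 + ((I*√1677)/6)*(-117)) = √(-1/2879526 + (I*√1677/6)*(-117)) = √(-1/2879526 - 39*I*√1677/2)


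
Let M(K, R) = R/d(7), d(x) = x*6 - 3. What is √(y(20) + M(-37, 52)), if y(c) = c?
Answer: 8*√3/3 ≈ 4.6188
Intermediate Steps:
d(x) = -3 + 6*x (d(x) = 6*x - 3 = -3 + 6*x)
M(K, R) = R/39 (M(K, R) = R/(-3 + 6*7) = R/(-3 + 42) = R/39)
√(y(20) + M(-37, 52)) = √(20 + (1/39)*52) = √(20 + 4/3) = √(64/3) = 8*√3/3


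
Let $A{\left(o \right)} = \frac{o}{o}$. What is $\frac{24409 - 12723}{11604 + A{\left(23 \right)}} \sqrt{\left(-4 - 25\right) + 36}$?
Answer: $\frac{11686 \sqrt{7}}{11605} \approx 2.6642$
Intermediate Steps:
$A{\left(o \right)} = 1$
$\frac{24409 - 12723}{11604 + A{\left(23 \right)}} \sqrt{\left(-4 - 25\right) + 36} = \frac{24409 - 12723}{11604 + 1} \sqrt{\left(-4 - 25\right) + 36} = \frac{11686}{11605} \sqrt{\left(-4 - 25\right) + 36} = 11686 \cdot \frac{1}{11605} \sqrt{-29 + 36} = \frac{11686 \sqrt{7}}{11605}$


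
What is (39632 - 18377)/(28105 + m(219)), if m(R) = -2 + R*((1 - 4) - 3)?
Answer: 21255/26789 ≈ 0.79342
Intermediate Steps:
m(R) = -2 - 6*R (m(R) = -2 + R*(-3 - 3) = -2 + R*(-6) = -2 - 6*R)
(39632 - 18377)/(28105 + m(219)) = (39632 - 18377)/(28105 + (-2 - 6*219)) = 21255/(28105 + (-2 - 1314)) = 21255/(28105 - 1316) = 21255/26789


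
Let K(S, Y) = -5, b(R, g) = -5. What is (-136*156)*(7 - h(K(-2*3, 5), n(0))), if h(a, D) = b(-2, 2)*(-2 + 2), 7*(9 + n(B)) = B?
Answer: -148512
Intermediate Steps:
n(B) = -9 + B/7
h(a, D) = 0 (h(a, D) = -5*(-2 + 2) = -5*0 = 0)
(-136*156)*(7 - h(K(-2*3, 5), n(0))) = (-136*156)*(7 - 1*0) = -21216*(7 + 0) = -21216*7 = -148512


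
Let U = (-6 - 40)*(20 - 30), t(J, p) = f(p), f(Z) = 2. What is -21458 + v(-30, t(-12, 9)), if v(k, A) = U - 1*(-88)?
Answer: -20910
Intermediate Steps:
t(J, p) = 2
U = 460 (U = -46*(-10) = 460)
v(k, A) = 548 (v(k, A) = 460 - 1*(-88) = 460 + 88 = 548)
-21458 + v(-30, t(-12, 9)) = -21458 + 548 = -20910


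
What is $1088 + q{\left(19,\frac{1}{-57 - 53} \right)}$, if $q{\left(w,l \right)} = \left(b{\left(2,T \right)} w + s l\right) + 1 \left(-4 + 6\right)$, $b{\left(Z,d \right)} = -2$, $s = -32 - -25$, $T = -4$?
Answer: $\frac{115727}{110} \approx 1052.1$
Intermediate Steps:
$s = -7$ ($s = -32 + 25 = -7$)
$q{\left(w,l \right)} = 2 - 7 l - 2 w$ ($q{\left(w,l \right)} = \left(- 2 w - 7 l\right) + 1 \left(-4 + 6\right) = \left(- 7 l - 2 w\right) + 1 \cdot 2 = \left(- 7 l - 2 w\right) + 2 = 2 - 7 l - 2 w$)
$1088 + q{\left(19,\frac{1}{-57 - 53} \right)} = 1088 - \left(36 + \frac{7}{-57 - 53}\right) = 1088 - \left(36 - \frac{7}{110}\right) = 1088 - \frac{3953}{110} = \frac{115727}{110}$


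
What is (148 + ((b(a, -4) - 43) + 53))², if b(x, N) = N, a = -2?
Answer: 23716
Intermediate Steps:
(148 + ((b(a, -4) - 43) + 53))² = (148 + ((-4 - 43) + 53))² = (148 + (-47 + 53))² = (148 + 6)² = 154² = 23716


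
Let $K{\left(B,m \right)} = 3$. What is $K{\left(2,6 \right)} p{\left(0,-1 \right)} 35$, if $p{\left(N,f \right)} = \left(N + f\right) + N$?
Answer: $-105$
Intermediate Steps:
$p{\left(N,f \right)} = f + 2 N$
$K{\left(2,6 \right)} p{\left(0,-1 \right)} 35 = 3 \left(-1 + 2 \cdot 0\right) 35 = 3 \left(-1 + 0\right) 35 = 3 \left(-1\right) 35 = \left(-3\right) 35 = -105$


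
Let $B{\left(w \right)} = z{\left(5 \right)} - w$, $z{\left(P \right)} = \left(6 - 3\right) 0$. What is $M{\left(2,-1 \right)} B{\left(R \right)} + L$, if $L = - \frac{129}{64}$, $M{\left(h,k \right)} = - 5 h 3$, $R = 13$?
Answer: $\frac{24831}{64} \approx 387.98$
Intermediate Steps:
$z{\left(P \right)} = 0$ ($z{\left(P \right)} = 3 \cdot 0 = 0$)
$M{\left(h,k \right)} = - 15 h$
$L = - \frac{129}{64}$ ($L = \left(-129\right) \frac{1}{64} = - \frac{129}{64} \approx -2.0156$)
$B{\left(w \right)} = - w$ ($B{\left(w \right)} = 0 - w = - w$)
$M{\left(2,-1 \right)} B{\left(R \right)} + L = \left(-15\right) 2 \left(\left(-1\right) 13\right) - \frac{129}{64} = \left(-30\right) \left(-13\right) - \frac{129}{64} = 390 - \frac{129}{64} = \frac{24831}{64}$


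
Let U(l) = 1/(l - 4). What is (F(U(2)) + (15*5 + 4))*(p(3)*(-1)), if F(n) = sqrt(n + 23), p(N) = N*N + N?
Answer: -948 - 18*sqrt(10) ≈ -1004.9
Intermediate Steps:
U(l) = 1/(-4 + l)
p(N) = N + N**2 (p(N) = N**2 + N = N + N**2)
F(n) = sqrt(23 + n)
(F(U(2)) + (15*5 + 4))*(p(3)*(-1)) = (sqrt(23 + 1/(-4 + 2)) + (15*5 + 4))*((3*(1 + 3))*(-1)) = (sqrt(23 + 1/(-2)) + (75 + 4))*((3*4)*(-1)) = (sqrt(23 - 1/2) + 79)*(12*(-1)) = (sqrt(45/2) + 79)*(-12) = (3*sqrt(10)/2 + 79)*(-12) = (79 + 3*sqrt(10)/2)*(-12) = -948 - 18*sqrt(10)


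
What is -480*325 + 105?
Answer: -155895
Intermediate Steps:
-480*325 + 105 = -156000 + 105 = -155895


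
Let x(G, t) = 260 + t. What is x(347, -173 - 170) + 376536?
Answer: 376453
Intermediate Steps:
x(347, -173 - 170) + 376536 = (260 + (-173 - 170)) + 376536 = (260 - 343) + 376536 = -83 + 376536 = 376453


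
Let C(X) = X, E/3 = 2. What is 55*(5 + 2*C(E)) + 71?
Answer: 1006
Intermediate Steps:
E = 6 (E = 3*2 = 6)
55*(5 + 2*C(E)) + 71 = 55*(5 + 2*6) + 71 = 55*(5 + 12) + 71 = 55*17 + 71 = 935 + 71 = 1006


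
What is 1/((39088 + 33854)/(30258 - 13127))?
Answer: 17131/72942 ≈ 0.23486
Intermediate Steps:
1/((39088 + 33854)/(30258 - 13127)) = 1/(72942/17131) = 17131/72942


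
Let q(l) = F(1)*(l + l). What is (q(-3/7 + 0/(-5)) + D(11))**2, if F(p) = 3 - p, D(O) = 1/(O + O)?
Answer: 66049/23716 ≈ 2.7850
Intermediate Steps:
D(O) = 1/(2*O)
q(l) = 4*l (q(l) = (3 - 1*1)*(l + l) = (3 - 1)*(2*l) = 2*(2*l) = 4*l)
(q(-3/7 + 0/(-5)) + D(11))**2 = (4*(-3/7 + 0/(-5)) + (1/2)/11)**2 = (4*(-3*1/7 + 0*(-1/5)) + (1/2)*(1/11))**2 = (4*(-3/7 + 0) + 1/22)**2 = (4*(-3/7) + 1/22)**2 = (-12/7 + 1/22)**2 = (-257/154)**2 = 66049/23716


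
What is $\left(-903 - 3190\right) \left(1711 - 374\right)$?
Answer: $-5472341$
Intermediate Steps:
$\left(-903 - 3190\right) \left(1711 - 374\right) = \left(-4093\right) 1337 = -5472341$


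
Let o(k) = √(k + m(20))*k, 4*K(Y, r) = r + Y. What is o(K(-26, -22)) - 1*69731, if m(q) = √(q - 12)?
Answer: -69731 - 12*I*√(12 - 2*√2) ≈ -69731.0 - 36.342*I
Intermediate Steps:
K(Y, r) = Y/4 + r/4 (K(Y, r) = (r + Y)/4 = (Y + r)/4 = Y/4 + r/4)
m(q) = √(-12 + q)
o(k) = k*√(k + 2*√2) (o(k) = √(k + √(-12 + 20))*k = √(k + √8)*k = √(k + 2*√2)*k = k*√(k + 2*√2))
o(K(-26, -22)) - 1*69731 = ((¼)*(-26) + (¼)*(-22))*√(((¼)*(-26) + (¼)*(-22)) + 2*√2) - 1*69731 = (-13/2 - 11/2)*√((-13/2 - 11/2) + 2*√2) - 69731 = -12*√(-12 + 2*√2) - 69731 = -69731 - 12*√(-12 + 2*√2)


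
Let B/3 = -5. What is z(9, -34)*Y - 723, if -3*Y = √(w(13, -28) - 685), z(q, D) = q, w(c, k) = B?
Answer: -723 - 30*I*√7 ≈ -723.0 - 79.373*I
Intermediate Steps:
B = -15 (B = 3*(-5) = -15)
w(c, k) = -15
Y = -10*I*√7/3 (Y = -√(-15 - 685)/3 = -10*I*√7/3 ≈ -8.8192*I)
z(9, -34)*Y - 723 = 9*(-10*I*√7/3) - 723 = -30*I*√7 - 723 = -723 - 30*I*√7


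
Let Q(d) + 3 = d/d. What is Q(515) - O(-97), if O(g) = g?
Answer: 95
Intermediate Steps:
Q(d) = -2 (Q(d) = -3 + d/d = -3 + 1 = -2)
Q(515) - O(-97) = -2 - 1*(-97) = -2 + 97 = 95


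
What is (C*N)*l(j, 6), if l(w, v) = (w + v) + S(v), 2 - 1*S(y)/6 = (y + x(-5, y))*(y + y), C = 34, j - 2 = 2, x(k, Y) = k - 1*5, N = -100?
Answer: -1054000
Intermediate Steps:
x(k, Y) = -5 + k (x(k, Y) = k - 5 = -5 + k)
j = 4 (j = 2 + 2 = 4)
S(y) = 12 - 12*y*(-10 + y) (S(y) = 12 - 6*(y + (-5 - 5))*(y + y) = 12 - 6*(y - 10)*2*y = 12 - 6*(-10 + y)*2*y = 12 - 12*y*(-10 + y))
l(w, v) = 12 + w - 12*v**2 + 121*v (l(w, v) = (w + v) + (12 - 12*v**2 + 120*v) = (v + w) + (12 - 12*v**2 + 120*v) = 12 + w - 12*v**2 + 121*v)
(C*N)*l(j, 6) = (34*(-100))*(12 + 4 - 12*6**2 + 121*6) = -3400*(12 + 4 - 12*36 + 726) = -3400*(12 + 4 - 432 + 726) = -3400*310 = -1054000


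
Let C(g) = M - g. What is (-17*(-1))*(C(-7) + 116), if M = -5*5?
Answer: 1666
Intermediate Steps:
M = -25
C(g) = -25 - g
(-17*(-1))*(C(-7) + 116) = (-17*(-1))*((-25 - 1*(-7)) + 116) = 17*((-25 + 7) + 116) = 17*(-18 + 116) = 17*98 = 1666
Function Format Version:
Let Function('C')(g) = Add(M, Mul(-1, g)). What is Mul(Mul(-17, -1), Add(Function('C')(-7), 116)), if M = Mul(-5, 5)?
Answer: 1666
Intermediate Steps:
M = -25
Function('C')(g) = Add(-25, Mul(-1, g))
Mul(Mul(-17, -1), Add(Function('C')(-7), 116)) = Mul(Mul(-17, -1), Add(Add(-25, Mul(-1, -7)), 116)) = Mul(17, Add(Add(-25, 7), 116)) = Mul(17, Add(-18, 116)) = Mul(17, 98) = 1666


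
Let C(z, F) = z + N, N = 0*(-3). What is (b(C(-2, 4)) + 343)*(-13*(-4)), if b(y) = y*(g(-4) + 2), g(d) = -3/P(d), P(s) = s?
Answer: 17550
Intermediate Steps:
N = 0
g(d) = -3/d
C(z, F) = z (C(z, F) = z + 0 = z)
b(y) = 11*y/4 (b(y) = y*(-3/(-4) + 2) = y*(-3*(-¼) + 2) = y*(¾ + 2) = y*(11/4) = 11*y/4)
(b(C(-2, 4)) + 343)*(-13*(-4)) = ((11/4)*(-2) + 343)*(-13*(-4)) = (-11/2 + 343)*52 = (675/2)*52 = 17550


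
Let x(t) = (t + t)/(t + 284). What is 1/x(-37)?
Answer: -247/74 ≈ -3.3378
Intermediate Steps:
x(t) = 2*t/(284 + t) (x(t) = (2*t)/(284 + t) = 2*t/(284 + t))
1/x(-37) = 1/(2*(-37)/(284 - 37)) = 1/(2*(-37)/247) = 1/(2*(-37)*(1/247)) = 1/(-74/247) = -247/74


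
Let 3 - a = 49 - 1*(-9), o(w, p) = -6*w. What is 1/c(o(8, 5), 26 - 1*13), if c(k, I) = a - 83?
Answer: -1/138 ≈ -0.0072464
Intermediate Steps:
a = -55 (a = 3 - (49 - 1*(-9)) = 3 - (49 + 9) = 3 - 1*58 = 3 - 58 = -55)
c(k, I) = -138 (c(k, I) = -55 - 83 = -138)
1/c(o(8, 5), 26 - 1*13) = 1/(-138) = -1/138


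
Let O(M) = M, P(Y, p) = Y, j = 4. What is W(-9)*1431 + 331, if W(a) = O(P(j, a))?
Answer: 6055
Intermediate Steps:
W(a) = 4
W(-9)*1431 + 331 = 4*1431 + 331 = 5724 + 331 = 6055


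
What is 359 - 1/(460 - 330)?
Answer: 46669/130 ≈ 358.99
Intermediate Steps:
359 - 1/(460 - 330) = 359 - 1/130 = 46669/130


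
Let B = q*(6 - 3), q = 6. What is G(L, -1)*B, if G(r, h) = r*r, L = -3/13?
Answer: 162/169 ≈ 0.95858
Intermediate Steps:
B = 18 (B = 6*(6 - 3) = 6*3 = 18)
L = -3/13 (L = -3*1/13 = -3/13 ≈ -0.23077)
G(r, h) = r**2
G(L, -1)*B = (-3/13)**2*18 = (9/169)*18 = 162/169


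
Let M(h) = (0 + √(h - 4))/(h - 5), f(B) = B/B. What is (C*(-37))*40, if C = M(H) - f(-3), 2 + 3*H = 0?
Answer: 1480 + 1480*I*√42/17 ≈ 1480.0 + 564.21*I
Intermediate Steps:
H = -⅔ (H = -⅔ + (⅓)*0 = -⅔ + 0 = -⅔ ≈ -0.66667)
f(B) = 1
M(h) = √(-4 + h)/(-5 + h) (M(h) = (0 + √(-4 + h))/(-5 + h) = √(-4 + h)/(-5 + h))
C = -1 - I*√42/17 (C = √(-4 - ⅔)/(-5 - ⅔) - 1*1 = √(-14/3)/(-17/3) - 1 = -I*√42/17 - 1 = -1 - I*√42/17 ≈ -1.0 - 0.38122*I)
(C*(-37))*40 = ((-1 - I*√42/17)*(-37))*40 = (37 + 37*I*√42/17)*40 = 1480 + 1480*I*√42/17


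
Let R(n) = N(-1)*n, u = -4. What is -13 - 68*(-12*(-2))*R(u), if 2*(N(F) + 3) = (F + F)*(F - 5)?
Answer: 19571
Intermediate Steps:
N(F) = -3 + F*(-5 + F) (N(F) = -3 + ((F + F)*(F - 5))/2 = -3 + ((2*F)*(-5 + F))/2 = -3 + (2*F*(-5 + F))/2 = -3 + F*(-5 + F))
R(n) = 3*n (R(n) = (-3 + (-1)² - 5*(-1))*n = (-3 + 1 + 5)*n = 3*n)
-13 - 68*(-12*(-2))*R(u) = -13 - 68*(-12*(-2))*3*(-4) = -13 - 68*(-3*(-8))*(-12) = -13 - 1632*(-12) = -13 - 68*(-288) = -13 + 19584 = 19571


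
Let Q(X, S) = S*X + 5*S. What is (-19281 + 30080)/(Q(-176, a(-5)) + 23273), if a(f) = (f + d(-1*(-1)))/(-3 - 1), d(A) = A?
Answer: 10799/23102 ≈ 0.46745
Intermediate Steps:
a(f) = -1/4 - f/4 (a(f) = (f - 1*(-1))/(-3 - 1) = (f + 1)/(-4) = (1 + f)*(-1/4) = -1/4 - f/4)
Q(X, S) = 5*S + S*X
(-19281 + 30080)/(Q(-176, a(-5)) + 23273) = (-19281 + 30080)/((-1/4 - 1/4*(-5))*(5 - 176) + 23273) = 10799/((-1/4 + 5/4)*(-171) + 23273) = 10799/(1*(-171) + 23273) = 10799/(-171 + 23273) = 10799/23102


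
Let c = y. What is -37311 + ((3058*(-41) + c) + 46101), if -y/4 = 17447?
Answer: -186376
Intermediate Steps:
y = -69788 (y = -4*17447 = -69788)
c = -69788
-37311 + ((3058*(-41) + c) + 46101) = -37311 + ((3058*(-41) - 69788) + 46101) = -37311 + ((-125378 - 69788) + 46101) = -37311 + (-195166 + 46101) = -37311 - 149065 = -186376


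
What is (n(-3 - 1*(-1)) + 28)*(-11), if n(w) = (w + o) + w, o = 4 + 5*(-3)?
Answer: -143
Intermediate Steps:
o = -11 (o = 4 - 15 = -11)
n(w) = -11 + 2*w (n(w) = (w - 11) + w = (-11 + w) + w = -11 + 2*w)
(n(-3 - 1*(-1)) + 28)*(-11) = ((-11 + 2*(-3 - 1*(-1))) + 28)*(-11) = ((-11 + 2*(-3 + 1)) + 28)*(-11) = ((-11 + 2*(-2)) + 28)*(-11) = ((-11 - 4) + 28)*(-11) = (-15 + 28)*(-11) = 13*(-11) = -143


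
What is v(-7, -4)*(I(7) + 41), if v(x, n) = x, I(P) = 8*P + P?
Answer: -728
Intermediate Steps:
I(P) = 9*P
v(-7, -4)*(I(7) + 41) = -7*(9*7 + 41) = -7*(63 + 41) = -7*104 = -728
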